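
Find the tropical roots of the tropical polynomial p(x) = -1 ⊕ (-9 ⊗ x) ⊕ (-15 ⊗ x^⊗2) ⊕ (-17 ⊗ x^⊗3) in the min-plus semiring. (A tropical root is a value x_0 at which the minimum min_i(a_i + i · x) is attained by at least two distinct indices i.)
Roots: {2, 6, 8}

Each tropical root is a break point of the lower envelope of the lines y = a_i + i · x (there are 4 lines, with slopes 0, 1, ..., 3). Only the lines that attain the minimum somewhere contribute to roots; other lines are dominated. Here the surviving (envelope) indices are i = 3, i = 2, i = 1, i = 0.
Intersections between consecutive envelope lines give the roots: for adjacent envelope indices i < j the intersection is x = (a_i − a_j) / (j − i). Reading off the sorted break points: {2, 6, 8}.
Verification: at each break x_0, at least two indices attain the minimum of min_i(a_i + i · x_0).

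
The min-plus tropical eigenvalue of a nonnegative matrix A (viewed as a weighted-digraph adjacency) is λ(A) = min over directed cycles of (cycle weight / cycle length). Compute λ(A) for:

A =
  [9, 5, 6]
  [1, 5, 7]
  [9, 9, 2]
λ(A) = 2

Enumerate directed cycles and compute their means (weight / length). Sample:
  cycle 0 → 0: weight = 9, length = 1, mean = 9/1 ≈ 9.000
  cycle 1 → 1: weight = 5, length = 1, mean = 5/1 ≈ 5.000
  cycle 2 → 2: weight = 2, length = 1, mean = 2/1 ≈ 2.000
  cycle 0 → 1 → 0: weight = 6, length = 2, mean = 6/2 ≈ 3.000
  cycle 0 → 2 → 0: weight = 15, length = 2, mean = 15/2 ≈ 7.500
  cycle 1 → 0 → 1: weight = 6, length = 2, mean = 6/2 ≈ 3.000
Minimum mean = 2.000, attained e.g. along the cycle 2 → 2 with weight 2 and length 1. So λ(A) = 2/1 = 2.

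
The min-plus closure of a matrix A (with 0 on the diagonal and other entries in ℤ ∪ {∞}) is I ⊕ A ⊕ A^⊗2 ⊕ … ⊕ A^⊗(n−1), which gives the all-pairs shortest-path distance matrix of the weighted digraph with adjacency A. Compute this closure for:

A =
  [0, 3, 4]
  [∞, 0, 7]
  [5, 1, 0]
Closure =
  [0, 3, 4]
  [12, 0, 7]
  [5, 1, 0]

This is the Floyd-Warshall all-pairs shortest-path computation. For each intermediate vertex k = 0, 1, …, 2, update dist[i][j] ← min(dist[i][j], dist[i][k] + dist[k][j]). The final matrix gives, for each (i, j), the minimum total weight of any directed path from i to j (possibly empty when i = j).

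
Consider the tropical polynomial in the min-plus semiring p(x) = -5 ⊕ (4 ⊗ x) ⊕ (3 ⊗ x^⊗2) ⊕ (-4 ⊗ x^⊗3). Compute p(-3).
p(-3) = -13

A tropical monomial a ⊗ x^⊗i evaluates to a + i · x. Evaluating each term at x = -3:
  Term 0 contributes -5 + 0 · -3 = -5
  Term 1 contributes 4 + 1 · -3 = 1
  Term 2 contributes 3 + 2 · -3 = -3
  Term 3 contributes -4 + 3 · -3 = -13
p(-3) = ⊕ of these = min[-5, 1, -3, -13] = -13.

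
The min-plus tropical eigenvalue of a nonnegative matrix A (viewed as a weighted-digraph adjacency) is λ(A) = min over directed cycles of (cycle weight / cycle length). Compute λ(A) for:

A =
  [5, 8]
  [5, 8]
λ(A) = 5

Enumerate directed cycles and compute their means (weight / length). Sample:
  cycle 0 → 0: weight = 5, length = 1, mean = 5/1 ≈ 5.000
  cycle 1 → 1: weight = 8, length = 1, mean = 8/1 ≈ 8.000
  cycle 0 → 1 → 0: weight = 13, length = 2, mean = 13/2 ≈ 6.500
  cycle 1 → 0 → 1: weight = 13, length = 2, mean = 13/2 ≈ 6.500
Minimum mean = 5.000, attained e.g. along the cycle 0 → 0 with weight 5 and length 1. So λ(A) = 5/1 = 5.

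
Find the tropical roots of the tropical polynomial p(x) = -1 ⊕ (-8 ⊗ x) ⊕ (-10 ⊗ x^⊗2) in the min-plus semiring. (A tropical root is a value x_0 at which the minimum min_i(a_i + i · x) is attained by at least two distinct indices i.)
Roots: {2, 7}

Each tropical root is a break point of the lower envelope of the lines y = a_i + i · x (there are 3 lines, with slopes 0, 1, ..., 2). Only the lines that attain the minimum somewhere contribute to roots; other lines are dominated. Here the surviving (envelope) indices are i = 2, i = 1, i = 0.
Intersections between consecutive envelope lines give the roots: for adjacent envelope indices i < j the intersection is x = (a_i − a_j) / (j − i). Reading off the sorted break points: {2, 7}.
Verification: at each break x_0, at least two indices attain the minimum of min_i(a_i + i · x_0).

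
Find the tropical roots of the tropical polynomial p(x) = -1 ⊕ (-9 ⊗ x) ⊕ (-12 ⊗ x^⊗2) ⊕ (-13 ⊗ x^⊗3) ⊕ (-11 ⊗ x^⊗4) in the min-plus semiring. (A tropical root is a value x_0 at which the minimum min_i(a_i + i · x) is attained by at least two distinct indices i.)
Roots: {-2, 1, 3, 8}

Each tropical root is a break point of the lower envelope of the lines y = a_i + i · x (there are 5 lines, with slopes 0, 1, ..., 4). Only the lines that attain the minimum somewhere contribute to roots; other lines are dominated. Here the surviving (envelope) indices are i = 4, i = 3, i = 2, i = 1, i = 0.
Intersections between consecutive envelope lines give the roots: for adjacent envelope indices i < j the intersection is x = (a_i − a_j) / (j − i). Reading off the sorted break points: {-2, 1, 3, 8}.
Verification: at each break x_0, at least two indices attain the minimum of min_i(a_i + i · x_0).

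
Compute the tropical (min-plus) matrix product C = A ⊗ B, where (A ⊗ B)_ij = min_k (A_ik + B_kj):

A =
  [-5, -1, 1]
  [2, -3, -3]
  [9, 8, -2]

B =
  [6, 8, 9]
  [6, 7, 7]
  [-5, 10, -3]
A ⊗ B =
  [-4, 3, -2]
  [-8, 4, -6]
  [-7, 8, -5]

Apply the min-plus product entry-by-entry:
  C[0][0] = min over k of (A[0][0] + B[0][0] = -5 + 6 = 1, A[0][1] + B[1][0] = -1 + 6 = 5, A[0][2] + B[2][0] = 1 + -5 = -4) = -4 (attained at k = 2)
  C[0][1] = min over k of (A[0][0] + B[0][1] = -5 + 8 = 3, A[0][1] + B[1][1] = -1 + 7 = 6, A[0][2] + B[2][1] = 1 + 10 = 11) = 3 (attained at k = 0)
  C[0][2] = min over k of (A[0][0] + B[0][2] = -5 + 9 = 4, A[0][1] + B[1][2] = -1 + 7 = 6, A[0][2] + B[2][2] = 1 + -3 = -2) = -2 (attained at k = 2)
  C[1][0] = min over k of (A[1][0] + B[0][0] = 2 + 6 = 8, A[1][1] + B[1][0] = -3 + 6 = 3, A[1][2] + B[2][0] = -3 + -5 = -8) = -8 (attained at k = 2)
  C[1][1] = min over k of (A[1][0] + B[0][1] = 2 + 8 = 10, A[1][1] + B[1][1] = -3 + 7 = 4, A[1][2] + B[2][1] = -3 + 10 = 7) = 4 (attained at k = 1)
  C[1][2] = min over k of (A[1][0] + B[0][2] = 2 + 9 = 11, A[1][1] + B[1][2] = -3 + 7 = 4, A[1][2] + B[2][2] = -3 + -3 = -6) = -6 (attained at k = 2)
  C[2][0] = min over k of (A[2][0] + B[0][0] = 9 + 6 = 15, A[2][1] + B[1][0] = 8 + 6 = 14, A[2][2] + B[2][0] = -2 + -5 = -7) = -7 (attained at k = 2)
  C[2][1] = min over k of (A[2][0] + B[0][1] = 9 + 8 = 17, A[2][1] + B[1][1] = 8 + 7 = 15, A[2][2] + B[2][1] = -2 + 10 = 8) = 8 (attained at k = 2)
  C[2][2] = min over k of (A[2][0] + B[0][2] = 9 + 9 = 18, A[2][1] + B[1][2] = 8 + 7 = 15, A[2][2] + B[2][2] = -2 + -3 = -5) = -5 (attained at k = 2)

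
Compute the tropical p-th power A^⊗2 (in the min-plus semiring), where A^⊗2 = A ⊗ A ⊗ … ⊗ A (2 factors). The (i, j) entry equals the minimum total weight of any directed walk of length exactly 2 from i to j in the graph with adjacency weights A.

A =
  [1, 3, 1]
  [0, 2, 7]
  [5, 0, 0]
A^⊗2 =
  [2, 1, 1]
  [1, 3, 1]
  [0, 0, 0]

Each entry (A^⊗2)_ij equals the minimum over all length-2 walks i = v_0 → v_1 → … → v_2 = j of Σ_t A[v_t][v_{t+1}]. For example, for (i, j) = (0, 2) we minimise over 3 possible intermediate vertex sequences; the minimum is 1, attained along the walk 0 → 2 → 2.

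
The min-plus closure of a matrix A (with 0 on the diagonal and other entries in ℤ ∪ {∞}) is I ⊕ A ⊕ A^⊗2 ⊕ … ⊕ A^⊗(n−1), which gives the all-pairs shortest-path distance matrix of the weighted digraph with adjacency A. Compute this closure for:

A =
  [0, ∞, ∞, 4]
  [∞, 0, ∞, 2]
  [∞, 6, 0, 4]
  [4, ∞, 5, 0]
Closure =
  [0, 15, 9, 4]
  [6, 0, 7, 2]
  [8, 6, 0, 4]
  [4, 11, 5, 0]

This is the Floyd-Warshall all-pairs shortest-path computation. For each intermediate vertex k = 0, 1, …, 3, update dist[i][j] ← min(dist[i][j], dist[i][k] + dist[k][j]). The final matrix gives, for each (i, j), the minimum total weight of any directed path from i to j (possibly empty when i = j).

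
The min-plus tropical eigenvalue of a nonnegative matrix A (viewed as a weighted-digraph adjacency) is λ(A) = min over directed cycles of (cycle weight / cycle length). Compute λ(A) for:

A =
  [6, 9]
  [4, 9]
λ(A) = 6

Enumerate directed cycles and compute their means (weight / length). Sample:
  cycle 0 → 0: weight = 6, length = 1, mean = 6/1 ≈ 6.000
  cycle 1 → 1: weight = 9, length = 1, mean = 9/1 ≈ 9.000
  cycle 0 → 1 → 0: weight = 13, length = 2, mean = 13/2 ≈ 6.500
  cycle 1 → 0 → 1: weight = 13, length = 2, mean = 13/2 ≈ 6.500
Minimum mean = 6.000, attained e.g. along the cycle 0 → 0 with weight 6 and length 1. So λ(A) = 6/1 = 6.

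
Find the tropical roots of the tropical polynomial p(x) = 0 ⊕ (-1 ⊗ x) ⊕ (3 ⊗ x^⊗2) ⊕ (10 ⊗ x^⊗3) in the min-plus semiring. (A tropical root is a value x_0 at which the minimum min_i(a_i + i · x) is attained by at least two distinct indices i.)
Roots: {-7, -4, 1}

Each tropical root is a break point of the lower envelope of the lines y = a_i + i · x (there are 4 lines, with slopes 0, 1, ..., 3). Only the lines that attain the minimum somewhere contribute to roots; other lines are dominated. Here the surviving (envelope) indices are i = 3, i = 2, i = 1, i = 0.
Intersections between consecutive envelope lines give the roots: for adjacent envelope indices i < j the intersection is x = (a_i − a_j) / (j − i). Reading off the sorted break points: {-7, -4, 1}.
Verification: at each break x_0, at least two indices attain the minimum of min_i(a_i + i · x_0).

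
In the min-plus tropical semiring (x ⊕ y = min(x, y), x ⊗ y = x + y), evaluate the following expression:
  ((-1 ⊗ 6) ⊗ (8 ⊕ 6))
((-1 ⊗ 6) ⊗ (8 ⊕ 6)) = 11

Expand innermost to outermost. Recall ⊕ takes the minimum of its arguments and ⊗ takes their sum. Working out the expression ((-1 ⊗ 6) ⊗ (8 ⊕ 6)) gives 11.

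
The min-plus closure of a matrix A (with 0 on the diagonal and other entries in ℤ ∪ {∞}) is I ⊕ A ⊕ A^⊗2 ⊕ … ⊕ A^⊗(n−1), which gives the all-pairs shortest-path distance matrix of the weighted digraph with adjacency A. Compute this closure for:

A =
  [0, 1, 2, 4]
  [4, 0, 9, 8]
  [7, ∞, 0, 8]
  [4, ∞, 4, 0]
Closure =
  [0, 1, 2, 4]
  [4, 0, 6, 8]
  [7, 8, 0, 8]
  [4, 5, 4, 0]

This is the Floyd-Warshall all-pairs shortest-path computation. For each intermediate vertex k = 0, 1, …, 3, update dist[i][j] ← min(dist[i][j], dist[i][k] + dist[k][j]). The final matrix gives, for each (i, j), the minimum total weight of any directed path from i to j (possibly empty when i = j).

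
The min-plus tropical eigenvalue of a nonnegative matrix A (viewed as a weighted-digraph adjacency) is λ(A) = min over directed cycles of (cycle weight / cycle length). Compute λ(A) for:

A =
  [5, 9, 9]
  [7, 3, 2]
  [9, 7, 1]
λ(A) = 1

Enumerate directed cycles and compute their means (weight / length). Sample:
  cycle 0 → 0: weight = 5, length = 1, mean = 5/1 ≈ 5.000
  cycle 1 → 1: weight = 3, length = 1, mean = 3/1 ≈ 3.000
  cycle 2 → 2: weight = 1, length = 1, mean = 1/1 ≈ 1.000
  cycle 0 → 1 → 0: weight = 16, length = 2, mean = 16/2 ≈ 8.000
  cycle 0 → 2 → 0: weight = 18, length = 2, mean = 18/2 ≈ 9.000
  cycle 1 → 0 → 1: weight = 16, length = 2, mean = 16/2 ≈ 8.000
Minimum mean = 1.000, attained e.g. along the cycle 2 → 2 with weight 1 and length 1. So λ(A) = 1/1 = 1.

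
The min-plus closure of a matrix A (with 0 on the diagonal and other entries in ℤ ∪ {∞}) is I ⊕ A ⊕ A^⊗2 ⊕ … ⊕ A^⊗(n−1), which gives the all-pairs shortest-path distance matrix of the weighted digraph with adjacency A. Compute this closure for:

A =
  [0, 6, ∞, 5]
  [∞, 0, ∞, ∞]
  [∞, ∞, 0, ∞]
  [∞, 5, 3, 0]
Closure =
  [0, 6, 8, 5]
  [∞, 0, ∞, ∞]
  [∞, ∞, 0, ∞]
  [∞, 5, 3, 0]

This is the Floyd-Warshall all-pairs shortest-path computation. For each intermediate vertex k = 0, 1, …, 3, update dist[i][j] ← min(dist[i][j], dist[i][k] + dist[k][j]). The final matrix gives, for each (i, j), the minimum total weight of any directed path from i to j (possibly empty when i = j).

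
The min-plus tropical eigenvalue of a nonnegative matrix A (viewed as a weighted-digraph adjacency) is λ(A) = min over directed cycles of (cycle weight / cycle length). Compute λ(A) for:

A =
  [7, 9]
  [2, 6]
λ(A) = 11/2

Enumerate directed cycles and compute their means (weight / length). Sample:
  cycle 0 → 0: weight = 7, length = 1, mean = 7/1 ≈ 7.000
  cycle 1 → 1: weight = 6, length = 1, mean = 6/1 ≈ 6.000
  cycle 0 → 1 → 0: weight = 11, length = 2, mean = 11/2 ≈ 5.500
  cycle 1 → 0 → 1: weight = 11, length = 2, mean = 11/2 ≈ 5.500
Minimum mean = 5.500, attained e.g. along the cycle 0 → 1 → 0 with weight 11 and length 2. So λ(A) = 11/2 = 11/2.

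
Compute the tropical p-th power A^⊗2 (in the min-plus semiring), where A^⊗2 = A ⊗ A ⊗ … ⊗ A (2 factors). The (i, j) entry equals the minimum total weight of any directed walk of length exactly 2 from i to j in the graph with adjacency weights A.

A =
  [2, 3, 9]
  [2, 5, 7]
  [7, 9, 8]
A^⊗2 =
  [4, 5, 10]
  [4, 5, 11]
  [9, 10, 16]

Each entry (A^⊗2)_ij equals the minimum over all length-2 walks i = v_0 → v_1 → … → v_2 = j of Σ_t A[v_t][v_{t+1}]. For example, for (i, j) = (0, 2) we minimise over 3 possible intermediate vertex sequences; the minimum is 10, attained along the walk 0 → 1 → 2.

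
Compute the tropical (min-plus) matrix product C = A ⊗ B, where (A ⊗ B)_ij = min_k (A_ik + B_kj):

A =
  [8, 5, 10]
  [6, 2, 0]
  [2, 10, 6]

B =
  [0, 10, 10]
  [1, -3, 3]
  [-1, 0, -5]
A ⊗ B =
  [6, 2, 5]
  [-1, -1, -5]
  [2, 6, 1]

Apply the min-plus product entry-by-entry:
  C[0][0] = min over k of (A[0][0] + B[0][0] = 8 + 0 = 8, A[0][1] + B[1][0] = 5 + 1 = 6, A[0][2] + B[2][0] = 10 + -1 = 9) = 6 (attained at k = 1)
  C[0][1] = min over k of (A[0][0] + B[0][1] = 8 + 10 = 18, A[0][1] + B[1][1] = 5 + -3 = 2, A[0][2] + B[2][1] = 10 + 0 = 10) = 2 (attained at k = 1)
  C[0][2] = min over k of (A[0][0] + B[0][2] = 8 + 10 = 18, A[0][1] + B[1][2] = 5 + 3 = 8, A[0][2] + B[2][2] = 10 + -5 = 5) = 5 (attained at k = 2)
  C[1][0] = min over k of (A[1][0] + B[0][0] = 6 + 0 = 6, A[1][1] + B[1][0] = 2 + 1 = 3, A[1][2] + B[2][0] = 0 + -1 = -1) = -1 (attained at k = 2)
  C[1][1] = min over k of (A[1][0] + B[0][1] = 6 + 10 = 16, A[1][1] + B[1][1] = 2 + -3 = -1, A[1][2] + B[2][1] = 0 + 0 = 0) = -1 (attained at k = 1)
  C[1][2] = min over k of (A[1][0] + B[0][2] = 6 + 10 = 16, A[1][1] + B[1][2] = 2 + 3 = 5, A[1][2] + B[2][2] = 0 + -5 = -5) = -5 (attained at k = 2)
  C[2][0] = min over k of (A[2][0] + B[0][0] = 2 + 0 = 2, A[2][1] + B[1][0] = 10 + 1 = 11, A[2][2] + B[2][0] = 6 + -1 = 5) = 2 (attained at k = 0)
  C[2][1] = min over k of (A[2][0] + B[0][1] = 2 + 10 = 12, A[2][1] + B[1][1] = 10 + -3 = 7, A[2][2] + B[2][1] = 6 + 0 = 6) = 6 (attained at k = 2)
  C[2][2] = min over k of (A[2][0] + B[0][2] = 2 + 10 = 12, A[2][1] + B[1][2] = 10 + 3 = 13, A[2][2] + B[2][2] = 6 + -5 = 1) = 1 (attained at k = 2)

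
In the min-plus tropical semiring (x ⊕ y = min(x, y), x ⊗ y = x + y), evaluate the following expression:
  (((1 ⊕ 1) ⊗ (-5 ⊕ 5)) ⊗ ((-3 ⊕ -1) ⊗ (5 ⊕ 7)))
(((1 ⊕ 1) ⊗ (-5 ⊕ 5)) ⊗ ((-3 ⊕ -1) ⊗ (5 ⊕ 7))) = -2

Expand innermost to outermost. Recall ⊕ takes the minimum of its arguments and ⊗ takes their sum. Working out the expression (((1 ⊕ 1) ⊗ (-5 ⊕ 5)) ⊗ ((-3 ⊕ -1) ⊗ (5 ⊕ 7))) gives -2.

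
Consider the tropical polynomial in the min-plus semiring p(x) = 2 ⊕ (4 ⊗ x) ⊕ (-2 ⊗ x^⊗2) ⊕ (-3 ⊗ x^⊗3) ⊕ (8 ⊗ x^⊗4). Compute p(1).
p(1) = 0

A tropical monomial a ⊗ x^⊗i evaluates to a + i · x. Evaluating each term at x = 1:
  Term 0 contributes 2 + 0 · 1 = 2
  Term 1 contributes 4 + 1 · 1 = 5
  Term 2 contributes -2 + 2 · 1 = 0
  Term 3 contributes -3 + 3 · 1 = 0
  Term 4 contributes 8 + 4 · 1 = 12
p(1) = ⊕ of these = min[2, 5, 0, 0, 12] = 0.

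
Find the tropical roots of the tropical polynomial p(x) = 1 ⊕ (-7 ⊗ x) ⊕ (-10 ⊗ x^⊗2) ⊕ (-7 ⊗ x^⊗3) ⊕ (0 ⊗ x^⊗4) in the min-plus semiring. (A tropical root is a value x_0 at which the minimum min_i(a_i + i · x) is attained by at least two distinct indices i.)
Roots: {-7, -3, 3, 8}

Each tropical root is a break point of the lower envelope of the lines y = a_i + i · x (there are 5 lines, with slopes 0, 1, ..., 4). Only the lines that attain the minimum somewhere contribute to roots; other lines are dominated. Here the surviving (envelope) indices are i = 4, i = 3, i = 2, i = 1, i = 0.
Intersections between consecutive envelope lines give the roots: for adjacent envelope indices i < j the intersection is x = (a_i − a_j) / (j − i). Reading off the sorted break points: {-7, -3, 3, 8}.
Verification: at each break x_0, at least two indices attain the minimum of min_i(a_i + i · x_0).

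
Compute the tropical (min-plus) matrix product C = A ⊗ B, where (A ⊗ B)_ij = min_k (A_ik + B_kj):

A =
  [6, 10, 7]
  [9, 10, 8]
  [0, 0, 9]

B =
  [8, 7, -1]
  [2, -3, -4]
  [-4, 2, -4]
A ⊗ B =
  [3, 7, 3]
  [4, 7, 4]
  [2, -3, -4]

Apply the min-plus product entry-by-entry:
  C[0][0] = min over k of (A[0][0] + B[0][0] = 6 + 8 = 14, A[0][1] + B[1][0] = 10 + 2 = 12, A[0][2] + B[2][0] = 7 + -4 = 3) = 3 (attained at k = 2)
  C[0][1] = min over k of (A[0][0] + B[0][1] = 6 + 7 = 13, A[0][1] + B[1][1] = 10 + -3 = 7, A[0][2] + B[2][1] = 7 + 2 = 9) = 7 (attained at k = 1)
  C[0][2] = min over k of (A[0][0] + B[0][2] = 6 + -1 = 5, A[0][1] + B[1][2] = 10 + -4 = 6, A[0][2] + B[2][2] = 7 + -4 = 3) = 3 (attained at k = 2)
  C[1][0] = min over k of (A[1][0] + B[0][0] = 9 + 8 = 17, A[1][1] + B[1][0] = 10 + 2 = 12, A[1][2] + B[2][0] = 8 + -4 = 4) = 4 (attained at k = 2)
  C[1][1] = min over k of (A[1][0] + B[0][1] = 9 + 7 = 16, A[1][1] + B[1][1] = 10 + -3 = 7, A[1][2] + B[2][1] = 8 + 2 = 10) = 7 (attained at k = 1)
  C[1][2] = min over k of (A[1][0] + B[0][2] = 9 + -1 = 8, A[1][1] + B[1][2] = 10 + -4 = 6, A[1][2] + B[2][2] = 8 + -4 = 4) = 4 (attained at k = 2)
  C[2][0] = min over k of (A[2][0] + B[0][0] = 0 + 8 = 8, A[2][1] + B[1][0] = 0 + 2 = 2, A[2][2] + B[2][0] = 9 + -4 = 5) = 2 (attained at k = 1)
  C[2][1] = min over k of (A[2][0] + B[0][1] = 0 + 7 = 7, A[2][1] + B[1][1] = 0 + -3 = -3, A[2][2] + B[2][1] = 9 + 2 = 11) = -3 (attained at k = 1)
  C[2][2] = min over k of (A[2][0] + B[0][2] = 0 + -1 = -1, A[2][1] + B[1][2] = 0 + -4 = -4, A[2][2] + B[2][2] = 9 + -4 = 5) = -4 (attained at k = 1)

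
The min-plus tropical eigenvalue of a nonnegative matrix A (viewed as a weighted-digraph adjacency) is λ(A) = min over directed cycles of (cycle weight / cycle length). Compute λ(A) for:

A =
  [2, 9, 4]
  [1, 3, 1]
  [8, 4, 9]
λ(A) = 2

Enumerate directed cycles and compute their means (weight / length). Sample:
  cycle 0 → 0: weight = 2, length = 1, mean = 2/1 ≈ 2.000
  cycle 1 → 1: weight = 3, length = 1, mean = 3/1 ≈ 3.000
  cycle 2 → 2: weight = 9, length = 1, mean = 9/1 ≈ 9.000
  cycle 0 → 1 → 0: weight = 10, length = 2, mean = 10/2 ≈ 5.000
  cycle 0 → 2 → 0: weight = 12, length = 2, mean = 12/2 ≈ 6.000
  cycle 1 → 0 → 1: weight = 10, length = 2, mean = 10/2 ≈ 5.000
Minimum mean = 2.000, attained e.g. along the cycle 0 → 0 with weight 2 and length 1. So λ(A) = 2/1 = 2.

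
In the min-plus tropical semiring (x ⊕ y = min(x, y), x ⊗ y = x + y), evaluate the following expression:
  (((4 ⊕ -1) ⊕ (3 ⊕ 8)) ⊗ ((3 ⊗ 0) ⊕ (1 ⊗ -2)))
(((4 ⊕ -1) ⊕ (3 ⊕ 8)) ⊗ ((3 ⊗ 0) ⊕ (1 ⊗ -2))) = -2

Expand innermost to outermost. Recall ⊕ takes the minimum of its arguments and ⊗ takes their sum. Working out the expression (((4 ⊕ -1) ⊕ (3 ⊕ 8)) ⊗ ((3 ⊗ 0) ⊕ (1 ⊗ -2))) gives -2.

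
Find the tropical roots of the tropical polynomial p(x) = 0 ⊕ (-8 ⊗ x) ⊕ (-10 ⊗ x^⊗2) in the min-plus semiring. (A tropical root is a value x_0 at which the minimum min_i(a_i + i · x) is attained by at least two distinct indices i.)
Roots: {2, 8}

Each tropical root is a break point of the lower envelope of the lines y = a_i + i · x (there are 3 lines, with slopes 0, 1, ..., 2). Only the lines that attain the minimum somewhere contribute to roots; other lines are dominated. Here the surviving (envelope) indices are i = 2, i = 1, i = 0.
Intersections between consecutive envelope lines give the roots: for adjacent envelope indices i < j the intersection is x = (a_i − a_j) / (j − i). Reading off the sorted break points: {2, 8}.
Verification: at each break x_0, at least two indices attain the minimum of min_i(a_i + i · x_0).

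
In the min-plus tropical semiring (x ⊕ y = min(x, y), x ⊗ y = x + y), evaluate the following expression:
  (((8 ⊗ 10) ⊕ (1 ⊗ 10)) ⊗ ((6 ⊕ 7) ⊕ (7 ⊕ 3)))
(((8 ⊗ 10) ⊕ (1 ⊗ 10)) ⊗ ((6 ⊕ 7) ⊕ (7 ⊕ 3))) = 14

Expand innermost to outermost. Recall ⊕ takes the minimum of its arguments and ⊗ takes their sum. Working out the expression (((8 ⊗ 10) ⊕ (1 ⊗ 10)) ⊗ ((6 ⊕ 7) ⊕ (7 ⊕ 3))) gives 14.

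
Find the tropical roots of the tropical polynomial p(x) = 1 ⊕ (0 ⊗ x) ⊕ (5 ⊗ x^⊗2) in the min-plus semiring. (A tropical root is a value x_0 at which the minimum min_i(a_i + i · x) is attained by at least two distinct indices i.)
Roots: {-5, 1}

Each tropical root is a break point of the lower envelope of the lines y = a_i + i · x (there are 3 lines, with slopes 0, 1, ..., 2). Only the lines that attain the minimum somewhere contribute to roots; other lines are dominated. Here the surviving (envelope) indices are i = 2, i = 1, i = 0.
Intersections between consecutive envelope lines give the roots: for adjacent envelope indices i < j the intersection is x = (a_i − a_j) / (j − i). Reading off the sorted break points: {-5, 1}.
Verification: at each break x_0, at least two indices attain the minimum of min_i(a_i + i · x_0).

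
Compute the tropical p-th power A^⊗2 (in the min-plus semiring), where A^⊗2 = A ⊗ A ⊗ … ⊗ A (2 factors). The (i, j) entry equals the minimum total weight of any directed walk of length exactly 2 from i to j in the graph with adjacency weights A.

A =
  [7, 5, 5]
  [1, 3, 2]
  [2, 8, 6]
A^⊗2 =
  [6, 8, 7]
  [4, 6, 5]
  [8, 7, 7]

Each entry (A^⊗2)_ij equals the minimum over all length-2 walks i = v_0 → v_1 → … → v_2 = j of Σ_t A[v_t][v_{t+1}]. For example, for (i, j) = (0, 2) we minimise over 3 possible intermediate vertex sequences; the minimum is 7, attained along the walk 0 → 1 → 2.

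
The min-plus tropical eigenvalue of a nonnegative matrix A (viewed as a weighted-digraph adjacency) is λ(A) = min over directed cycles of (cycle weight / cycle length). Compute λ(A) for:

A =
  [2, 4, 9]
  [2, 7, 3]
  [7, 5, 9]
λ(A) = 2

Enumerate directed cycles and compute their means (weight / length). Sample:
  cycle 0 → 0: weight = 2, length = 1, mean = 2/1 ≈ 2.000
  cycle 1 → 1: weight = 7, length = 1, mean = 7/1 ≈ 7.000
  cycle 2 → 2: weight = 9, length = 1, mean = 9/1 ≈ 9.000
  cycle 0 → 1 → 0: weight = 6, length = 2, mean = 6/2 ≈ 3.000
  cycle 0 → 2 → 0: weight = 16, length = 2, mean = 16/2 ≈ 8.000
  cycle 1 → 0 → 1: weight = 6, length = 2, mean = 6/2 ≈ 3.000
Minimum mean = 2.000, attained e.g. along the cycle 0 → 0 with weight 2 and length 1. So λ(A) = 2/1 = 2.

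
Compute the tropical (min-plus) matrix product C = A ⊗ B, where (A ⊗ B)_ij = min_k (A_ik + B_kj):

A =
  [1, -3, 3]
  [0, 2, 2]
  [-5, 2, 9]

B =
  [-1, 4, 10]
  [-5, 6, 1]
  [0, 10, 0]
A ⊗ B =
  [-8, 3, -2]
  [-3, 4, 2]
  [-6, -1, 3]

Apply the min-plus product entry-by-entry:
  C[0][0] = min over k of (A[0][0] + B[0][0] = 1 + -1 = 0, A[0][1] + B[1][0] = -3 + -5 = -8, A[0][2] + B[2][0] = 3 + 0 = 3) = -8 (attained at k = 1)
  C[0][1] = min over k of (A[0][0] + B[0][1] = 1 + 4 = 5, A[0][1] + B[1][1] = -3 + 6 = 3, A[0][2] + B[2][1] = 3 + 10 = 13) = 3 (attained at k = 1)
  C[0][2] = min over k of (A[0][0] + B[0][2] = 1 + 10 = 11, A[0][1] + B[1][2] = -3 + 1 = -2, A[0][2] + B[2][2] = 3 + 0 = 3) = -2 (attained at k = 1)
  C[1][0] = min over k of (A[1][0] + B[0][0] = 0 + -1 = -1, A[1][1] + B[1][0] = 2 + -5 = -3, A[1][2] + B[2][0] = 2 + 0 = 2) = -3 (attained at k = 1)
  C[1][1] = min over k of (A[1][0] + B[0][1] = 0 + 4 = 4, A[1][1] + B[1][1] = 2 + 6 = 8, A[1][2] + B[2][1] = 2 + 10 = 12) = 4 (attained at k = 0)
  C[1][2] = min over k of (A[1][0] + B[0][2] = 0 + 10 = 10, A[1][1] + B[1][2] = 2 + 1 = 3, A[1][2] + B[2][2] = 2 + 0 = 2) = 2 (attained at k = 2)
  C[2][0] = min over k of (A[2][0] + B[0][0] = -5 + -1 = -6, A[2][1] + B[1][0] = 2 + -5 = -3, A[2][2] + B[2][0] = 9 + 0 = 9) = -6 (attained at k = 0)
  C[2][1] = min over k of (A[2][0] + B[0][1] = -5 + 4 = -1, A[2][1] + B[1][1] = 2 + 6 = 8, A[2][2] + B[2][1] = 9 + 10 = 19) = -1 (attained at k = 0)
  C[2][2] = min over k of (A[2][0] + B[0][2] = -5 + 10 = 5, A[2][1] + B[1][2] = 2 + 1 = 3, A[2][2] + B[2][2] = 9 + 0 = 9) = 3 (attained at k = 1)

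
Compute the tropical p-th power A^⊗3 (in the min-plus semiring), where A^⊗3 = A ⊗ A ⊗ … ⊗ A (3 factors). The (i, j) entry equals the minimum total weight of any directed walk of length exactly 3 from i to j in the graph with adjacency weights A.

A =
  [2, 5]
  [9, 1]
A^⊗3 =
  [6, 7]
  [11, 3]

Each entry (A^⊗3)_ij equals the minimum over all length-3 walks i = v_0 → v_1 → … → v_3 = j of Σ_t A[v_t][v_{t+1}]. For example, for (i, j) = (0, 1) we minimise over 4 possible intermediate vertex sequences; the minimum is 7, attained along the walk 0 → 1 → 1 → 1.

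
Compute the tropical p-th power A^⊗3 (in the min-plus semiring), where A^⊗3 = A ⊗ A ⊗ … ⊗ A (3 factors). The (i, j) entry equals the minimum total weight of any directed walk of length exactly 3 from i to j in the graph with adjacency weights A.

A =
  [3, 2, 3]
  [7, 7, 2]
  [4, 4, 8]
A^⊗3 =
  [8, 8, 7]
  [9, 8, 8]
  [10, 9, 8]

Each entry (A^⊗3)_ij equals the minimum over all length-3 walks i = v_0 → v_1 → … → v_3 = j of Σ_t A[v_t][v_{t+1}]. For example, for (i, j) = (0, 2) we minimise over 9 possible intermediate vertex sequences; the minimum is 7, attained along the walk 0 → 0 → 1 → 2.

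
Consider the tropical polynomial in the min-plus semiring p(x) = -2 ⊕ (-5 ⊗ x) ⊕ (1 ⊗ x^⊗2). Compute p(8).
p(8) = -2

A tropical monomial a ⊗ x^⊗i evaluates to a + i · x. Evaluating each term at x = 8:
  Term 0 contributes -2 + 0 · 8 = -2
  Term 1 contributes -5 + 1 · 8 = 3
  Term 2 contributes 1 + 2 · 8 = 17
p(8) = ⊕ of these = min[-2, 3, 17] = -2.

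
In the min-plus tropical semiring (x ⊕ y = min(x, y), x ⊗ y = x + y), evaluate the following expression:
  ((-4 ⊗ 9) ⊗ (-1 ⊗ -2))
((-4 ⊗ 9) ⊗ (-1 ⊗ -2)) = 2

Expand innermost to outermost. Recall ⊕ takes the minimum of its arguments and ⊗ takes their sum. Working out the expression ((-4 ⊗ 9) ⊗ (-1 ⊗ -2)) gives 2.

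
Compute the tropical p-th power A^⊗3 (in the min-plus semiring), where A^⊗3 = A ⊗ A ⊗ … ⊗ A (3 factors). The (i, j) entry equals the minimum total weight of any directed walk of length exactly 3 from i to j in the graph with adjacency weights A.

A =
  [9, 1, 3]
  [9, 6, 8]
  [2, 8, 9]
A^⊗3 =
  [11, 6, 8]
  [14, 11, 13]
  [7, 9, 11]

Each entry (A^⊗3)_ij equals the minimum over all length-3 walks i = v_0 → v_1 → … → v_3 = j of Σ_t A[v_t][v_{t+1}]. For example, for (i, j) = (0, 2) we minimise over 9 possible intermediate vertex sequences; the minimum is 8, attained along the walk 0 → 2 → 0 → 2.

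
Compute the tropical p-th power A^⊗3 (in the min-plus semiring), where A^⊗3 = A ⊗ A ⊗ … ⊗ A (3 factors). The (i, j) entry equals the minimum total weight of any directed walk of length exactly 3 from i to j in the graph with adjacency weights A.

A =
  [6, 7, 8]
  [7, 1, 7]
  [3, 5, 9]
A^⊗3 =
  [15, 9, 15]
  [9, 3, 9]
  [13, 7, 13]

Each entry (A^⊗3)_ij equals the minimum over all length-3 walks i = v_0 → v_1 → … → v_3 = j of Σ_t A[v_t][v_{t+1}]. For example, for (i, j) = (0, 2) we minimise over 9 possible intermediate vertex sequences; the minimum is 15, attained along the walk 0 → 1 → 1 → 2.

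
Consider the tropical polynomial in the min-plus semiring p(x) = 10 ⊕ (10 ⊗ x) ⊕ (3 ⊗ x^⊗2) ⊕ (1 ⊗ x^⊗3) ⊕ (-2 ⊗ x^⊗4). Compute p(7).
p(7) = 10

A tropical monomial a ⊗ x^⊗i evaluates to a + i · x. Evaluating each term at x = 7:
  Term 0 contributes 10 + 0 · 7 = 10
  Term 1 contributes 10 + 1 · 7 = 17
  Term 2 contributes 3 + 2 · 7 = 17
  Term 3 contributes 1 + 3 · 7 = 22
  Term 4 contributes -2 + 4 · 7 = 26
p(7) = ⊕ of these = min[10, 17, 17, 22, 26] = 10.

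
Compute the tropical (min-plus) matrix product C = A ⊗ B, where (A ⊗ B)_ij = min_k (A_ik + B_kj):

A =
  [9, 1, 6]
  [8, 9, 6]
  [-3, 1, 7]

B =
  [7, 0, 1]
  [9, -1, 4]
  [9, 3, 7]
A ⊗ B =
  [10, 0, 5]
  [15, 8, 9]
  [4, -3, -2]

Apply the min-plus product entry-by-entry:
  C[0][0] = min over k of (A[0][0] + B[0][0] = 9 + 7 = 16, A[0][1] + B[1][0] = 1 + 9 = 10, A[0][2] + B[2][0] = 6 + 9 = 15) = 10 (attained at k = 1)
  C[0][1] = min over k of (A[0][0] + B[0][1] = 9 + 0 = 9, A[0][1] + B[1][1] = 1 + -1 = 0, A[0][2] + B[2][1] = 6 + 3 = 9) = 0 (attained at k = 1)
  C[0][2] = min over k of (A[0][0] + B[0][2] = 9 + 1 = 10, A[0][1] + B[1][2] = 1 + 4 = 5, A[0][2] + B[2][2] = 6 + 7 = 13) = 5 (attained at k = 1)
  C[1][0] = min over k of (A[1][0] + B[0][0] = 8 + 7 = 15, A[1][1] + B[1][0] = 9 + 9 = 18, A[1][2] + B[2][0] = 6 + 9 = 15) = 15 (attained at k = 0)
  C[1][1] = min over k of (A[1][0] + B[0][1] = 8 + 0 = 8, A[1][1] + B[1][1] = 9 + -1 = 8, A[1][2] + B[2][1] = 6 + 3 = 9) = 8 (attained at k = 0)
  C[1][2] = min over k of (A[1][0] + B[0][2] = 8 + 1 = 9, A[1][1] + B[1][2] = 9 + 4 = 13, A[1][2] + B[2][2] = 6 + 7 = 13) = 9 (attained at k = 0)
  C[2][0] = min over k of (A[2][0] + B[0][0] = -3 + 7 = 4, A[2][1] + B[1][0] = 1 + 9 = 10, A[2][2] + B[2][0] = 7 + 9 = 16) = 4 (attained at k = 0)
  C[2][1] = min over k of (A[2][0] + B[0][1] = -3 + 0 = -3, A[2][1] + B[1][1] = 1 + -1 = 0, A[2][2] + B[2][1] = 7 + 3 = 10) = -3 (attained at k = 0)
  C[2][2] = min over k of (A[2][0] + B[0][2] = -3 + 1 = -2, A[2][1] + B[1][2] = 1 + 4 = 5, A[2][2] + B[2][2] = 7 + 7 = 14) = -2 (attained at k = 0)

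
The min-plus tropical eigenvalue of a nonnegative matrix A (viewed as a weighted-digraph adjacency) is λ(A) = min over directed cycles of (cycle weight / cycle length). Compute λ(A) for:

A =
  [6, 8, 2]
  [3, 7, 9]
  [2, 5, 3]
λ(A) = 2

Enumerate directed cycles and compute their means (weight / length). Sample:
  cycle 0 → 0: weight = 6, length = 1, mean = 6/1 ≈ 6.000
  cycle 1 → 1: weight = 7, length = 1, mean = 7/1 ≈ 7.000
  cycle 2 → 2: weight = 3, length = 1, mean = 3/1 ≈ 3.000
  cycle 0 → 1 → 0: weight = 11, length = 2, mean = 11/2 ≈ 5.500
  cycle 0 → 2 → 0: weight = 4, length = 2, mean = 4/2 ≈ 2.000
  cycle 1 → 0 → 1: weight = 11, length = 2, mean = 11/2 ≈ 5.500
Minimum mean = 2.000, attained e.g. along the cycle 0 → 2 → 0 with weight 4 and length 2. So λ(A) = 4/2 = 2.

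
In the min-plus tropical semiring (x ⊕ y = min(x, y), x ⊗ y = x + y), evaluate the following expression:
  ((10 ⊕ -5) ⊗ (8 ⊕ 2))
((10 ⊕ -5) ⊗ (8 ⊕ 2)) = -3

Expand innermost to outermost. Recall ⊕ takes the minimum of its arguments and ⊗ takes their sum. Working out the expression ((10 ⊕ -5) ⊗ (8 ⊕ 2)) gives -3.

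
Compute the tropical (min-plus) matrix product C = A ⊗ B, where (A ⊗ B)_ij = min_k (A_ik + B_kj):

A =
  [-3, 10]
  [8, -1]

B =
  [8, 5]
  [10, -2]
A ⊗ B =
  [5, 2]
  [9, -3]

Apply the min-plus product entry-by-entry:
  C[0][0] = min over k of (A[0][0] + B[0][0] = -3 + 8 = 5, A[0][1] + B[1][0] = 10 + 10 = 20) = 5 (attained at k = 0)
  C[0][1] = min over k of (A[0][0] + B[0][1] = -3 + 5 = 2, A[0][1] + B[1][1] = 10 + -2 = 8) = 2 (attained at k = 0)
  C[1][0] = min over k of (A[1][0] + B[0][0] = 8 + 8 = 16, A[1][1] + B[1][0] = -1 + 10 = 9) = 9 (attained at k = 1)
  C[1][1] = min over k of (A[1][0] + B[0][1] = 8 + 5 = 13, A[1][1] + B[1][1] = -1 + -2 = -3) = -3 (attained at k = 1)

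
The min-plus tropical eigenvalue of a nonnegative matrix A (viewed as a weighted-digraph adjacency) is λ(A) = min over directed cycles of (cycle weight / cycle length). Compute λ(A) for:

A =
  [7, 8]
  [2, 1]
λ(A) = 1

Enumerate directed cycles and compute their means (weight / length). Sample:
  cycle 0 → 0: weight = 7, length = 1, mean = 7/1 ≈ 7.000
  cycle 1 → 1: weight = 1, length = 1, mean = 1/1 ≈ 1.000
  cycle 0 → 1 → 0: weight = 10, length = 2, mean = 10/2 ≈ 5.000
  cycle 1 → 0 → 1: weight = 10, length = 2, mean = 10/2 ≈ 5.000
Minimum mean = 1.000, attained e.g. along the cycle 1 → 1 with weight 1 and length 1. So λ(A) = 1/1 = 1.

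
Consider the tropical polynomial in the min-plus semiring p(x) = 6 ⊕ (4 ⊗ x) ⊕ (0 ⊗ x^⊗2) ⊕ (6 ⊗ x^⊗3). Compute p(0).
p(0) = 0

A tropical monomial a ⊗ x^⊗i evaluates to a + i · x. Evaluating each term at x = 0:
  Term 0 contributes 6 + 0 · 0 = 6
  Term 1 contributes 4 + 1 · 0 = 4
  Term 2 contributes 0 + 2 · 0 = 0
  Term 3 contributes 6 + 3 · 0 = 6
p(0) = ⊕ of these = min[6, 4, 0, 6] = 0.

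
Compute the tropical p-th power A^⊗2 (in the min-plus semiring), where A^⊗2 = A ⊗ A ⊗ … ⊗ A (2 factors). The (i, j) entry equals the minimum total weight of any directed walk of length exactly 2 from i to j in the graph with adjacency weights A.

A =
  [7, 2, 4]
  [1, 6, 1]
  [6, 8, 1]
A^⊗2 =
  [3, 8, 3]
  [7, 3, 2]
  [7, 8, 2]

Each entry (A^⊗2)_ij equals the minimum over all length-2 walks i = v_0 → v_1 → … → v_2 = j of Σ_t A[v_t][v_{t+1}]. For example, for (i, j) = (0, 2) we minimise over 3 possible intermediate vertex sequences; the minimum is 3, attained along the walk 0 → 1 → 2.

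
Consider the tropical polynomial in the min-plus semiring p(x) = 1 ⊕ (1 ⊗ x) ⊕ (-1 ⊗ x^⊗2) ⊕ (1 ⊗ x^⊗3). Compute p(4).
p(4) = 1

A tropical monomial a ⊗ x^⊗i evaluates to a + i · x. Evaluating each term at x = 4:
  Term 0 contributes 1 + 0 · 4 = 1
  Term 1 contributes 1 + 1 · 4 = 5
  Term 2 contributes -1 + 2 · 4 = 7
  Term 3 contributes 1 + 3 · 4 = 13
p(4) = ⊕ of these = min[1, 5, 7, 13] = 1.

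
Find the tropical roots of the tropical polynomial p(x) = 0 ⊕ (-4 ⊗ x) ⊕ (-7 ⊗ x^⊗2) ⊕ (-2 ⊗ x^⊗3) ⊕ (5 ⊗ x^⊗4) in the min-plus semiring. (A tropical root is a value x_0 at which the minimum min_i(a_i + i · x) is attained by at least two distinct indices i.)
Roots: {-7, -5, 3, 4}

Each tropical root is a break point of the lower envelope of the lines y = a_i + i · x (there are 5 lines, with slopes 0, 1, ..., 4). Only the lines that attain the minimum somewhere contribute to roots; other lines are dominated. Here the surviving (envelope) indices are i = 4, i = 3, i = 2, i = 1, i = 0.
Intersections between consecutive envelope lines give the roots: for adjacent envelope indices i < j the intersection is x = (a_i − a_j) / (j − i). Reading off the sorted break points: {-7, -5, 3, 4}.
Verification: at each break x_0, at least two indices attain the minimum of min_i(a_i + i · x_0).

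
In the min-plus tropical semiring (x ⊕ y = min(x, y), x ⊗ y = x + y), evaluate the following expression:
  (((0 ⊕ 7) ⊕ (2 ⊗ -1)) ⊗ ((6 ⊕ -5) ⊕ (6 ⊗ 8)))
(((0 ⊕ 7) ⊕ (2 ⊗ -1)) ⊗ ((6 ⊕ -5) ⊕ (6 ⊗ 8))) = -5

Expand innermost to outermost. Recall ⊕ takes the minimum of its arguments and ⊗ takes their sum. Working out the expression (((0 ⊕ 7) ⊕ (2 ⊗ -1)) ⊗ ((6 ⊕ -5) ⊕ (6 ⊗ 8))) gives -5.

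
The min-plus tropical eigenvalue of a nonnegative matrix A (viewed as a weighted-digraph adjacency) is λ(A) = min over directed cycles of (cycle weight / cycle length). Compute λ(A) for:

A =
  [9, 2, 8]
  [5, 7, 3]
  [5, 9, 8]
λ(A) = 10/3

Enumerate directed cycles and compute their means (weight / length). Sample:
  cycle 0 → 0: weight = 9, length = 1, mean = 9/1 ≈ 9.000
  cycle 1 → 1: weight = 7, length = 1, mean = 7/1 ≈ 7.000
  cycle 2 → 2: weight = 8, length = 1, mean = 8/1 ≈ 8.000
  cycle 0 → 1 → 0: weight = 7, length = 2, mean = 7/2 ≈ 3.500
  cycle 0 → 2 → 0: weight = 13, length = 2, mean = 13/2 ≈ 6.500
  cycle 1 → 0 → 1: weight = 7, length = 2, mean = 7/2 ≈ 3.500
Minimum mean = 3.333, attained e.g. along the cycle 0 → 1 → 2 → 0 with weight 10 and length 3. So λ(A) = 10/3 = 10/3.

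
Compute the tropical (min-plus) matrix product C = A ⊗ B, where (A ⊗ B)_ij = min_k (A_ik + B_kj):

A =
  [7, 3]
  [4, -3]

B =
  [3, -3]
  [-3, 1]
A ⊗ B =
  [0, 4]
  [-6, -2]

Apply the min-plus product entry-by-entry:
  C[0][0] = min over k of (A[0][0] + B[0][0] = 7 + 3 = 10, A[0][1] + B[1][0] = 3 + -3 = 0) = 0 (attained at k = 1)
  C[0][1] = min over k of (A[0][0] + B[0][1] = 7 + -3 = 4, A[0][1] + B[1][1] = 3 + 1 = 4) = 4 (attained at k = 0)
  C[1][0] = min over k of (A[1][0] + B[0][0] = 4 + 3 = 7, A[1][1] + B[1][0] = -3 + -3 = -6) = -6 (attained at k = 1)
  C[1][1] = min over k of (A[1][0] + B[0][1] = 4 + -3 = 1, A[1][1] + B[1][1] = -3 + 1 = -2) = -2 (attained at k = 1)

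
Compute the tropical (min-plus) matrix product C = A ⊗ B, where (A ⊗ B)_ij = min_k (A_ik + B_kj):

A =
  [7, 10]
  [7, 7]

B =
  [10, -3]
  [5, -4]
A ⊗ B =
  [15, 4]
  [12, 3]

Apply the min-plus product entry-by-entry:
  C[0][0] = min over k of (A[0][0] + B[0][0] = 7 + 10 = 17, A[0][1] + B[1][0] = 10 + 5 = 15) = 15 (attained at k = 1)
  C[0][1] = min over k of (A[0][0] + B[0][1] = 7 + -3 = 4, A[0][1] + B[1][1] = 10 + -4 = 6) = 4 (attained at k = 0)
  C[1][0] = min over k of (A[1][0] + B[0][0] = 7 + 10 = 17, A[1][1] + B[1][0] = 7 + 5 = 12) = 12 (attained at k = 1)
  C[1][1] = min over k of (A[1][0] + B[0][1] = 7 + -3 = 4, A[1][1] + B[1][1] = 7 + -4 = 3) = 3 (attained at k = 1)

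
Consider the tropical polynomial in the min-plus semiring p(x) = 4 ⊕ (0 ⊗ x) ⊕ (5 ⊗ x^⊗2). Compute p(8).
p(8) = 4

A tropical monomial a ⊗ x^⊗i evaluates to a + i · x. Evaluating each term at x = 8:
  Term 0 contributes 4 + 0 · 8 = 4
  Term 1 contributes 0 + 1 · 8 = 8
  Term 2 contributes 5 + 2 · 8 = 21
p(8) = ⊕ of these = min[4, 8, 21] = 4.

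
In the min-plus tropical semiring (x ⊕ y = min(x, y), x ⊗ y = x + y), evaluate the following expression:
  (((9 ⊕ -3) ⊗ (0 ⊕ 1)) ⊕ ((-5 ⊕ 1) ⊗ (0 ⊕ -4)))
(((9 ⊕ -3) ⊗ (0 ⊕ 1)) ⊕ ((-5 ⊕ 1) ⊗ (0 ⊕ -4))) = -9

Expand innermost to outermost. Recall ⊕ takes the minimum of its arguments and ⊗ takes their sum. Working out the expression (((9 ⊕ -3) ⊗ (0 ⊕ 1)) ⊕ ((-5 ⊕ 1) ⊗ (0 ⊕ -4))) gives -9.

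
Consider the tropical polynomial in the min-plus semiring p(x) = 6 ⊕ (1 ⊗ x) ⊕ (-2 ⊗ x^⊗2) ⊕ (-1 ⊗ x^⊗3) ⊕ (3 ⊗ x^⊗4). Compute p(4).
p(4) = 5

A tropical monomial a ⊗ x^⊗i evaluates to a + i · x. Evaluating each term at x = 4:
  Term 0 contributes 6 + 0 · 4 = 6
  Term 1 contributes 1 + 1 · 4 = 5
  Term 2 contributes -2 + 2 · 4 = 6
  Term 3 contributes -1 + 3 · 4 = 11
  Term 4 contributes 3 + 4 · 4 = 19
p(4) = ⊕ of these = min[6, 5, 6, 11, 19] = 5.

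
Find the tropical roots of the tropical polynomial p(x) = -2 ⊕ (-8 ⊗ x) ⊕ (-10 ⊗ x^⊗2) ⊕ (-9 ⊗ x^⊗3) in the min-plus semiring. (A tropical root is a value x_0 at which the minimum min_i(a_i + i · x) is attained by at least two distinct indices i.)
Roots: {-1, 2, 6}

Each tropical root is a break point of the lower envelope of the lines y = a_i + i · x (there are 4 lines, with slopes 0, 1, ..., 3). Only the lines that attain the minimum somewhere contribute to roots; other lines are dominated. Here the surviving (envelope) indices are i = 3, i = 2, i = 1, i = 0.
Intersections between consecutive envelope lines give the roots: for adjacent envelope indices i < j the intersection is x = (a_i − a_j) / (j − i). Reading off the sorted break points: {-1, 2, 6}.
Verification: at each break x_0, at least two indices attain the minimum of min_i(a_i + i · x_0).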